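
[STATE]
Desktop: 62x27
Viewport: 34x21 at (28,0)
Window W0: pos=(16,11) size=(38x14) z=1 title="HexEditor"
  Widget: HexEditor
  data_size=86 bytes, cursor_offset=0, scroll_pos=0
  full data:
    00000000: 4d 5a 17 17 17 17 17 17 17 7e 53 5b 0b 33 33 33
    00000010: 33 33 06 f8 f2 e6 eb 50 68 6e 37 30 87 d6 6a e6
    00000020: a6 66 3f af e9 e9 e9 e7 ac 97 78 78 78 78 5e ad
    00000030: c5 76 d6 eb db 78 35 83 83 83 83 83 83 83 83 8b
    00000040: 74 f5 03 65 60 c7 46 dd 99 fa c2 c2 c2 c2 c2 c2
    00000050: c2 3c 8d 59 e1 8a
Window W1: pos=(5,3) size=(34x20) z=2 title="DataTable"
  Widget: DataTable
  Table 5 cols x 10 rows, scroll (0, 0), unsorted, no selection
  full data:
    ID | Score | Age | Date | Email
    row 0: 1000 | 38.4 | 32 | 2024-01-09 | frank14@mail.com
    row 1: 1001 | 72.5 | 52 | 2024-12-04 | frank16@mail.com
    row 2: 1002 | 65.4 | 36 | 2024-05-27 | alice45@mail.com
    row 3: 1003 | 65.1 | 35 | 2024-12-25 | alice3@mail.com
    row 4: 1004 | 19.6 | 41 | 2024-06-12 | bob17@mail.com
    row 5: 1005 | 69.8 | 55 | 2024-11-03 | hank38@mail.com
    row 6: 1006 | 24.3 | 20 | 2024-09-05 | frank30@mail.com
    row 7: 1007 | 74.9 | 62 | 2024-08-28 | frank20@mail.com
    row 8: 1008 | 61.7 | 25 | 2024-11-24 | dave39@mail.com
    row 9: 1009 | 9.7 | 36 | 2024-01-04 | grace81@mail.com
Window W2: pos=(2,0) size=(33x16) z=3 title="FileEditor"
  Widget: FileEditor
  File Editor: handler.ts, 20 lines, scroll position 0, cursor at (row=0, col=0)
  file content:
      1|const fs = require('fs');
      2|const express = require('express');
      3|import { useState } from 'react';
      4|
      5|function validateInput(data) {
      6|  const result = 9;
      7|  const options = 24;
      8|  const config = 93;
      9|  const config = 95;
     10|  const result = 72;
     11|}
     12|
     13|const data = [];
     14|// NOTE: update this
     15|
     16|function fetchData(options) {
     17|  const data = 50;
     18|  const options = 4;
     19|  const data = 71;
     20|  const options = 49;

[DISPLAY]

━━━━━━┓                           
      ┃                           
──────┨                           
     ▲┃━━━┓                       
expre█┃   ┃                       
'reac░┃───┨                       
     ░┃il ┃                       
ta) {░┃───┃                       
     ░┃nk1┃                       
     ░┃nk1┃                       
     ░┃ce4┃                       
     ░┃ce3┃━━━━━━━━━━━━━━┓        
     ░┃17@┃              ┃        
     ░┃k38┃──────────────┨        
     ▼┃nk3┃17 17 17 17  1┃        
━━━━━━┛nk2┃f2 e6 eb 50  6┃        
-24│dave39┃e9 e9 e9 e7  a┃        
-04│grace8┃db 78 35 83  8┃        
          ┃60 c7 46 dd  9┃        
          ┃e1 8a         ┃        
          ┃              ┃        


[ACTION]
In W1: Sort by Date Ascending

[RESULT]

━━━━━━┓                           
      ┃                           
──────┨                           
     ▲┃━━━┓                       
expre█┃   ┃                       
'reac░┃───┨                       
     ░┃il ┃                       
ta) {░┃───┃                       
     ░┃ce8┃                       
     ░┃nk1┃                       
     ░┃ce4┃                       
     ░┃17@┃━━━━━━━━━━━━━━┓        
     ░┃nk2┃              ┃        
     ░┃nk3┃──────────────┨        
     ▼┃k38┃17 17 17 17  1┃        
━━━━━━┛e39┃f2 e6 eb 50  6┃        
-04│frank1┃e9 e9 e9 e7  a┃        
-25│alice3┃db 78 35 83  8┃        
          ┃60 c7 46 dd  9┃        
          ┃e1 8a         ┃        
          ┃              ┃        


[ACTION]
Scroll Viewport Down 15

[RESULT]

     ░┃il ┃                       
ta) {░┃───┃                       
     ░┃ce8┃                       
     ░┃nk1┃                       
     ░┃ce4┃                       
     ░┃17@┃━━━━━━━━━━━━━━┓        
     ░┃nk2┃              ┃        
     ░┃nk3┃──────────────┨        
     ▼┃k38┃17 17 17 17  1┃        
━━━━━━┛e39┃f2 e6 eb 50  6┃        
-04│frank1┃e9 e9 e9 e7  a┃        
-25│alice3┃db 78 35 83  8┃        
          ┃60 c7 46 dd  9┃        
          ┃e1 8a         ┃        
          ┃              ┃        
          ┃              ┃        
━━━━━━━━━━┛              ┃        
                         ┃        
━━━━━━━━━━━━━━━━━━━━━━━━━┛        
                                  
                                  


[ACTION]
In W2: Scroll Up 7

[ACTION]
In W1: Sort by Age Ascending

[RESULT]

     ░┃il ┃                       
ta) {░┃───┃                       
     ░┃nk3┃                       
     ░┃e39┃                       
     ░┃nk1┃                       
     ░┃ce3┃━━━━━━━━━━━━━━┓        
     ░┃ce8┃              ┃        
     ░┃ce4┃──────────────┨        
     ▼┃17@┃17 17 17 17  1┃        
━━━━━━┛nk1┃f2 e6 eb 50  6┃        
-03│hank38┃e9 e9 e9 e7  a┃        
-28│frank2┃db 78 35 83  8┃        
          ┃60 c7 46 dd  9┃        
          ┃e1 8a         ┃        
          ┃              ┃        
          ┃              ┃        
━━━━━━━━━━┛              ┃        
                         ┃        
━━━━━━━━━━━━━━━━━━━━━━━━━┛        
                                  
                                  


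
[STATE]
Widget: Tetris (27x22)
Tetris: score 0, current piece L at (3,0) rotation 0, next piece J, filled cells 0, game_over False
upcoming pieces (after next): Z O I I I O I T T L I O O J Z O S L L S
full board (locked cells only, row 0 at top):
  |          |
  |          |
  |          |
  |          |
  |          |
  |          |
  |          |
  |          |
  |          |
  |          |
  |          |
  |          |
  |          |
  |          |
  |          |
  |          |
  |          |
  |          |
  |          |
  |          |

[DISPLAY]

     ▒    │Next:           
   ▒▒▒    │█               
          │███             
          │                
          │                
          │                
          │Score:          
          │0               
          │                
          │                
          │                
          │                
          │                
          │                
          │                
          │                
          │                
          │                
          │                
          │                
          │                
          │                


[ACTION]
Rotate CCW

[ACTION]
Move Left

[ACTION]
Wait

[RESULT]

          │Next:           
  ▒▒      │█               
   ▒      │███             
   ▒      │                
          │                
          │                
          │Score:          
          │0               
          │                
          │                
          │                
          │                
          │                
          │                
          │                
          │                
          │                
          │                
          │                
          │                
          │                
          │                


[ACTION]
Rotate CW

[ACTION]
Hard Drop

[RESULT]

   █      │Next:           
   ███    │▓▓              
          │ ▓▓             
          │                
          │                
          │                
          │Score:          
          │0               
          │                
          │                
          │                
          │                
          │                
          │                
          │                
          │                
          │                
          │                
    ▒     │                
  ▒▒▒     │                
          │                
          │                


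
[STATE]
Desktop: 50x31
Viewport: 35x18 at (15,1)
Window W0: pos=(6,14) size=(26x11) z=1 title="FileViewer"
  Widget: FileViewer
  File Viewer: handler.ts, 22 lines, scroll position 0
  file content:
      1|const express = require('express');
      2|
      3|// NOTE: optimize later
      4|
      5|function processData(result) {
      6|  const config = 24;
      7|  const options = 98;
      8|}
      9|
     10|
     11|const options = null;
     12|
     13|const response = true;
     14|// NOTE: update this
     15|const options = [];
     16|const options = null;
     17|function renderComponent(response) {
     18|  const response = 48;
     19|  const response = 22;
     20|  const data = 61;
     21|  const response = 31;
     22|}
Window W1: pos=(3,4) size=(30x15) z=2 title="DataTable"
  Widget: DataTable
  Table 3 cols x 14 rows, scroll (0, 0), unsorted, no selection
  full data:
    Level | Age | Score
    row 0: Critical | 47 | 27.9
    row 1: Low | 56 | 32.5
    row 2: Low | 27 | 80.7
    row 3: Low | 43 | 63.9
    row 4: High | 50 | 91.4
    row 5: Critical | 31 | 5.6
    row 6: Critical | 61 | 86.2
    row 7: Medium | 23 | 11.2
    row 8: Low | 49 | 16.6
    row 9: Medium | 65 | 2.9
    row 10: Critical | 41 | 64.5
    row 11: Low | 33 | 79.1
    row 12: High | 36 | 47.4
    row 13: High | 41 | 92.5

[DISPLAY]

                                   
                                   
                                   
━━━━━━━━━━━━━━━━━┓                 
                 ┃                 
─────────────────┨                 
e│Score          ┃                 
─┼─────          ┃                 
 │27.9           ┃                 
 │32.5           ┃                 
 │80.7           ┃                 
 │63.9           ┃                 
 │91.4           ┃                 
 │5.6            ┃                 
 │86.2           ┃                 
 │11.2           ┃                 
 │16.6           ┃                 
━━━━━━━━━━━━━━━━━┛                 


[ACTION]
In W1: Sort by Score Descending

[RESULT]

                                   
                                   
                                   
━━━━━━━━━━━━━━━━━┓                 
                 ┃                 
─────────────────┨                 
e│Scor▼          ┃                 
─┼─────          ┃                 
 │92.5           ┃                 
 │91.4           ┃                 
 │86.2           ┃                 
 │80.7           ┃                 
 │79.1           ┃                 
 │64.5           ┃                 
 │63.9           ┃                 
 │47.4           ┃                 
 │32.5           ┃                 
━━━━━━━━━━━━━━━━━┛                 


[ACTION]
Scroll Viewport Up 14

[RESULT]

                                   
                                   
                                   
                                   
━━━━━━━━━━━━━━━━━┓                 
                 ┃                 
─────────────────┨                 
e│Scor▼          ┃                 
─┼─────          ┃                 
 │92.5           ┃                 
 │91.4           ┃                 
 │86.2           ┃                 
 │80.7           ┃                 
 │79.1           ┃                 
 │64.5           ┃                 
 │63.9           ┃                 
 │47.4           ┃                 
 │32.5           ┃                 


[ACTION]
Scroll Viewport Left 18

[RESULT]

                                   
                                   
                                   
                                   
   ┏━━━━━━━━━━━━━━━━━━━━━━━━━━━━┓  
   ┃ DataTable                  ┃  
   ┠────────────────────────────┨  
   ┃Level   │Age│Scor▼          ┃  
   ┃────────┼───┼─────          ┃  
   ┃High    │41 │92.5           ┃  
   ┃High    │50 │91.4           ┃  
   ┃Critical│61 │86.2           ┃  
   ┃Low     │27 │80.7           ┃  
   ┃Low     │33 │79.1           ┃  
   ┃Critical│41 │64.5           ┃  
   ┃Low     │43 │63.9           ┃  
   ┃High    │36 │47.4           ┃  
   ┃Low     │56 │32.5           ┃  


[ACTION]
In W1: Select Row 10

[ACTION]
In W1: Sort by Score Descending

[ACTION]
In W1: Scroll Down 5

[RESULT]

                                   
                                   
                                   
                                   
   ┏━━━━━━━━━━━━━━━━━━━━━━━━━━━━┓  
   ┃ DataTable                  ┃  
   ┠────────────────────────────┨  
   ┃Level   │Age│Scor▼          ┃  
   ┃────────┼───┼─────          ┃  
   ┃Critical│41 │64.5           ┃  
   ┃Low     │43 │63.9           ┃  
   ┃High    │36 │47.4           ┃  
   ┃Low     │56 │32.5           ┃  
   ┃Critical│47 │27.9           ┃  
   ┃>ow     │49 │16.6           ┃  
   ┃Medium  │23 │11.2           ┃  
   ┃Critical│31 │5.6            ┃  
   ┃Medium  │65 │2.9            ┃  


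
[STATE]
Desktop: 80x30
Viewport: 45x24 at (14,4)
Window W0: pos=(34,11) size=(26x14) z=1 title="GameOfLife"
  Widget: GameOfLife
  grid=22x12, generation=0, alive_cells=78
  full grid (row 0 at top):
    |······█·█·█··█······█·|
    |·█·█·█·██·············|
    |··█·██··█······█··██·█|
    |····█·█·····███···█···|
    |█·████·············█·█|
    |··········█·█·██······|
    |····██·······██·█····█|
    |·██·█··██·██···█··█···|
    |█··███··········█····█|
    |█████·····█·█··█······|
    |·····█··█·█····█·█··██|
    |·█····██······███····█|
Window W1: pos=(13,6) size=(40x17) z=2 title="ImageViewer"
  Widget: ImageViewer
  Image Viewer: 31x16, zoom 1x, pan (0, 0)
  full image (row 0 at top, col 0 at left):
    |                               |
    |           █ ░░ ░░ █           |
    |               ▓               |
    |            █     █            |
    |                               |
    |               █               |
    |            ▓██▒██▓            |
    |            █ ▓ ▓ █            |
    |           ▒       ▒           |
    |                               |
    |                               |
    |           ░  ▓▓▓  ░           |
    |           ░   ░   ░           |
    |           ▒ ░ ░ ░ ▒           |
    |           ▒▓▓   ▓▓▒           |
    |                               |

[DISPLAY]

                                             
                                             
━━━━━━━━━━━━━━━━━━━━━━━━━━━━━━━━━━━━━━┓      
 ImageViewer                          ┃      
──────────────────────────────────────┨      
                                      ┃      
           █ ░░ ░░ █                  ┃      
               ▓                      ┃━━━━━━
            █     █                   ┃      
                                      ┃──────
               █                      ┃      
            ▓██▒██▓                   ┃····  
            █ ▓ ▓ █                   ┃██·█  
           ▒       ▒                  ┃█···  
                                      ┃·█·█  
                                      ┃····  
           ░  ▓▓▓  ░                  ┃···█  
           ░   ░   ░                  ┃█···  
━━━━━━━━━━━━━━━━━━━━━━━━━━━━━━━━━━━━━━┛···█  
                    ┃█████·····█·█··█······  
                    ┗━━━━━━━━━━━━━━━━━━━━━━━━
                                             
                                             
                                             


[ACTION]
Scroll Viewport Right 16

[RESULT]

                                             
                                             
━━━━━━━━━━━━━━━━━━━━━━┓                      
                      ┃                      
──────────────────────┨                      
                      ┃                      
░░ █                  ┃                      
                      ┃━━━━━━┓               
  █                   ┃      ┃               
                      ┃──────┨               
                      ┃      ┃               
██▓                   ┃····  ┃               
▓ █                   ┃██·█  ┃               
   ▒                  ┃█···  ┃               
                      ┃·█·█  ┃               
                      ┃····  ┃               
▓  ░                  ┃···█  ┃               
   ░                  ┃█···  ┃               
━━━━━━━━━━━━━━━━━━━━━━┛···█  ┃               
    ┃█████·····█·█··█······  ┃               
    ┗━━━━━━━━━━━━━━━━━━━━━━━━┛               
                                             
                                             
                                             


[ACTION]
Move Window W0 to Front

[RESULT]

                                             
                                             
━━━━━━━━━━━━━━━━━━━━━━┓                      
                      ┃                      
──────────────────────┨                      
                      ┃                      
░░ █                  ┃                      
    ┏━━━━━━━━━━━━━━━━━━━━━━━━┓               
  █ ┃ GameOfLife             ┃               
    ┠────────────────────────┨               
    ┃Gen: 0                  ┃               
██▓ ┃·█·█·█·██·············  ┃               
▓ █ ┃··█·██··█······█··██·█  ┃               
   ▒┃····█·█·····███···█···  ┃               
    ┃█·████·············█·█  ┃               
    ┃··········█·█·██······  ┃               
▓  ░┃····██·······██·█····█  ┃               
   ░┃·██·█··██·██···█··█···  ┃               
━━━━┃█··███··········█····█  ┃               
    ┃█████·····█·█··█······  ┃               
    ┗━━━━━━━━━━━━━━━━━━━━━━━━┛               
                                             
                                             
                                             


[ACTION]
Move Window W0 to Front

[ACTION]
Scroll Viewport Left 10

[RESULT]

                                             
                                             
━━━━━━━━━━━━━━━━━━━━━━━━━━━━━━━━┓            
Viewer                          ┃            
────────────────────────────────┨            
                                ┃            
     █ ░░ ░░ █                  ┃            
         ▓    ┏━━━━━━━━━━━━━━━━━━━━━━━━┓     
      █     █ ┃ GameOfLife             ┃     
              ┠────────────────────────┨     
         █    ┃Gen: 0                  ┃     
      ▓██▒██▓ ┃·█·█·█·██·············  ┃     
      █ ▓ ▓ █ ┃··█·██··█······█··██·█  ┃     
     ▒       ▒┃····█·█·····███···█···  ┃     
              ┃█·████·············█·█  ┃     
              ┃··········█·█·██······  ┃     
     ░  ▓▓▓  ░┃····██·······██·█····█  ┃     
     ░   ░   ░┃·██·█··██·██···█··█···  ┃     
━━━━━━━━━━━━━━┃█··███··········█····█  ┃     
              ┃█████·····█·█··█······  ┃     
              ┗━━━━━━━━━━━━━━━━━━━━━━━━┛     
                                             
                                             
                                             


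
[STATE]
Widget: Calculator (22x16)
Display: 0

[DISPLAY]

                     0
┌───┬───┬───┬───┐     
│ 7 │ 8 │ 9 │ ÷ │     
├───┼───┼───┼───┤     
│ 4 │ 5 │ 6 │ × │     
├───┼───┼───┼───┤     
│ 1 │ 2 │ 3 │ - │     
├───┼───┼───┼───┤     
│ 0 │ . │ = │ + │     
├───┼───┼───┼───┤     
│ C │ MC│ MR│ M+│     
└───┴───┴───┴───┘     
                      
                      
                      
                      


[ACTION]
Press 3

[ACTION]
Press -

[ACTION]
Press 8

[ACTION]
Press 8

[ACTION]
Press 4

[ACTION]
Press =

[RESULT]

                  -881
┌───┬───┬───┬───┐     
│ 7 │ 8 │ 9 │ ÷ │     
├───┼───┼───┼───┤     
│ 4 │ 5 │ 6 │ × │     
├───┼───┼───┼───┤     
│ 1 │ 2 │ 3 │ - │     
├───┼───┼───┼───┤     
│ 0 │ . │ = │ + │     
├───┼───┼───┼───┤     
│ C │ MC│ MR│ M+│     
└───┴───┴───┴───┘     
                      
                      
                      
                      


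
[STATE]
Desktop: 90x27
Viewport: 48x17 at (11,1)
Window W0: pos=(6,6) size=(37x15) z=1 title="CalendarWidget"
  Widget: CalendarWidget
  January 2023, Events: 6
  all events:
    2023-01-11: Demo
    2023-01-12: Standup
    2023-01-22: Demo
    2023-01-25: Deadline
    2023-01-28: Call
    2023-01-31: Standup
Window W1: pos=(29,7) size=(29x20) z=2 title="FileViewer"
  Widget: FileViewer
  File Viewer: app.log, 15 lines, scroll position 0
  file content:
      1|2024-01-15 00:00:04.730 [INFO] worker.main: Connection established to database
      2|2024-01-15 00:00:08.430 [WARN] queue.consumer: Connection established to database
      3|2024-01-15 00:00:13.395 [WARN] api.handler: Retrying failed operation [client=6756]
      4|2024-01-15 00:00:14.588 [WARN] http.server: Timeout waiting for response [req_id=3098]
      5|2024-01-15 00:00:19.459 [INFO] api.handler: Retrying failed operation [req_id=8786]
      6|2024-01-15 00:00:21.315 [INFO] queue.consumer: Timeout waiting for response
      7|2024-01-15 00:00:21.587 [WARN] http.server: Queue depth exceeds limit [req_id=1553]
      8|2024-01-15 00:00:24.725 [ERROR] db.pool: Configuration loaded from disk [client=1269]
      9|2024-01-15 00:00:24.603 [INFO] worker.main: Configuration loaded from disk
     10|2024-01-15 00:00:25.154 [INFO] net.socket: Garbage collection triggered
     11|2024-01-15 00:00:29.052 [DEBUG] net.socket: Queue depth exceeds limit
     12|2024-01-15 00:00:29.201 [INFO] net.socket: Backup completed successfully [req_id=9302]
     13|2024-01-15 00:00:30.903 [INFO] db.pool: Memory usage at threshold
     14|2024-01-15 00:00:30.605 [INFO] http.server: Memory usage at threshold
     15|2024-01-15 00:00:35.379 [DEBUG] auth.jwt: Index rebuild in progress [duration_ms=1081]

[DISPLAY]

                                                
                                                
                                                
                                                
                                                
━━━━━━━━━━━━━━━━━━━━━━━━━━━━━━━┓                
endarWidget       ┏━━━━━━━━━━━━━━━━━━━━━━━━━━━┓ 
──────────────────┃ FileViewer                ┃ 
        January 20┠───────────────────────────┨ 
u We Th Fr Sa Su  ┃2024-01-15 00:00:04.730 [I▲┃ 
               1  ┃2024-01-15 00:00:08.430 [W█┃ 
3  4  5  6  7  8  ┃2024-01-15 00:00:13.395 [W░┃ 
0 11* 12* 13 14 15┃2024-01-15 00:00:14.588 [W░┃ 
7 18 19 20 21 22* ┃2024-01-15 00:00:19.459 [I░┃ 
4 25* 26 27 28* 29┃2024-01-15 00:00:21.315 [I░┃ 
1*                ┃2024-01-15 00:00:21.587 [W░┃ 
                  ┃2024-01-15 00:00:24.725 [E░┃ 


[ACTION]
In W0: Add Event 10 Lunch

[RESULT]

                                                
                                                
                                                
                                                
                                                
━━━━━━━━━━━━━━━━━━━━━━━━━━━━━━━┓                
endarWidget       ┏━━━━━━━━━━━━━━━━━━━━━━━━━━━┓ 
──────────────────┃ FileViewer                ┃ 
        January 20┠───────────────────────────┨ 
u We Th Fr Sa Su  ┃2024-01-15 00:00:04.730 [I▲┃ 
               1  ┃2024-01-15 00:00:08.430 [W█┃ 
3  4  5  6  7  8  ┃2024-01-15 00:00:13.395 [W░┃ 
0* 11* 12* 13 14 1┃2024-01-15 00:00:14.588 [W░┃ 
7 18 19 20 21 22* ┃2024-01-15 00:00:19.459 [I░┃ 
4 25* 26 27 28* 29┃2024-01-15 00:00:21.315 [I░┃ 
1*                ┃2024-01-15 00:00:21.587 [W░┃ 
                  ┃2024-01-15 00:00:24.725 [E░┃ 


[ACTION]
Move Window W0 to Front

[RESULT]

                                                
                                                
                                                
                                                
                                                
━━━━━━━━━━━━━━━━━━━━━━━━━━━━━━━┓                
endarWidget                    ┃━━━━━━━━━━━━━━┓ 
───────────────────────────────┨              ┃ 
        January 2023           ┃──────────────┨ 
u We Th Fr Sa Su               ┃:00:04.730 [I▲┃ 
               1               ┃:00:08.430 [W█┃ 
3  4  5  6  7  8               ┃:00:13.395 [W░┃ 
0* 11* 12* 13 14 15            ┃:00:14.588 [W░┃ 
7 18 19 20 21 22*              ┃:00:19.459 [I░┃ 
4 25* 26 27 28* 29             ┃:00:21.315 [I░┃ 
1*                             ┃:00:21.587 [W░┃ 
                               ┃:00:24.725 [E░┃ 


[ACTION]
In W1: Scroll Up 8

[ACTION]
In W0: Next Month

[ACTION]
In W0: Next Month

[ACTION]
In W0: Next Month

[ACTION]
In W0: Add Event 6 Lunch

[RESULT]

                                                
                                                
                                                
                                                
                                                
━━━━━━━━━━━━━━━━━━━━━━━━━━━━━━━┓                
endarWidget                    ┃━━━━━━━━━━━━━━┓ 
───────────────────────────────┨              ┃ 
         April 2023            ┃──────────────┨ 
u We Th Fr Sa Su               ┃:00:04.730 [I▲┃ 
            1  2               ┃:00:08.430 [W█┃ 
4  5  6*  7  8  9              ┃:00:13.395 [W░┃ 
1 12 13 14 15 16               ┃:00:14.588 [W░┃ 
8 19 20 21 22 23               ┃:00:19.459 [I░┃ 
5 26 27 28 29 30               ┃:00:21.315 [I░┃ 
                               ┃:00:21.587 [W░┃ 
                               ┃:00:24.725 [E░┃ 


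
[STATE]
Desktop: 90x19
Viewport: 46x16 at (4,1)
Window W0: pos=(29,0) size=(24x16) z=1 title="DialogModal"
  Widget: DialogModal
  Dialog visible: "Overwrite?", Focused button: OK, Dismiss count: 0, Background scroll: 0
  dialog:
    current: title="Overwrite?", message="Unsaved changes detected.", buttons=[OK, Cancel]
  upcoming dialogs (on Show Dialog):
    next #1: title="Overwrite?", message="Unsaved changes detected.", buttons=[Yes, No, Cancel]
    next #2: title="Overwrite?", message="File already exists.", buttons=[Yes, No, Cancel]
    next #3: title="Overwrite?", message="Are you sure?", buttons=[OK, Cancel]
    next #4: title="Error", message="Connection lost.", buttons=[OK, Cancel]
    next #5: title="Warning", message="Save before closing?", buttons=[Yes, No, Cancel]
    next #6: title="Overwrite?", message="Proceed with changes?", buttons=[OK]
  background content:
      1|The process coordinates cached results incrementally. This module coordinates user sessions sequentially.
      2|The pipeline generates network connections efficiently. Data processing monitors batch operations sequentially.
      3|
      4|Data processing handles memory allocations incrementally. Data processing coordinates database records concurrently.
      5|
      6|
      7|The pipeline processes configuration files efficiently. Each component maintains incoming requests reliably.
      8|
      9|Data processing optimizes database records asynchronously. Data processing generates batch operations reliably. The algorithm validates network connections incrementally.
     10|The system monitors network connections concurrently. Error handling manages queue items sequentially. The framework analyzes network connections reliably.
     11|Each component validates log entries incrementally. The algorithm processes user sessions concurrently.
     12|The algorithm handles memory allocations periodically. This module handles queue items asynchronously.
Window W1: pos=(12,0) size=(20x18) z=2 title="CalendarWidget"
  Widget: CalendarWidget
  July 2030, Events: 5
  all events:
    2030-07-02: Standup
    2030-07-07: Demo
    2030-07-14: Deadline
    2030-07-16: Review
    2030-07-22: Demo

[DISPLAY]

        ┃ CalendarWidget   ┃ialogModal        
        ┠──────────────────┨──────────────────
        ┃    July 2030     ┃e process coordina
        ┃Mo Tu We Th Fr Sa ┃e pipeline generat
        ┃ 1  2*  3  4  5  6┃                  
        ┃ 8  9 10 11 12 13 ┃┌────────────────┐
        ┃15 16* 17 18 19 20┃│   Overwrite?   │
        ┃22* 23 24 25 26 27┃│Unsaved changes │
        ┃29 30 31          ┃│ [OK]  Cancel   │
        ┃                  ┃└────────────────┘
        ┃                  ┃ta processing opti
        ┃                  ┃e system monitors 
        ┃                  ┃ch component valid
        ┃                  ┃e algorithm handle
        ┃                  ┃━━━━━━━━━━━━━━━━━━
        ┃                  ┃                  


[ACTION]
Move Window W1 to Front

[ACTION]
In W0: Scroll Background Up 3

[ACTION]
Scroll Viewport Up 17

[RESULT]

        ┏━━━━━━━━━━━━━━━━━━┓━━━━━━━━━━━━━━━━━━
        ┃ CalendarWidget   ┃ialogModal        
        ┠──────────────────┨──────────────────
        ┃    July 2030     ┃e process coordina
        ┃Mo Tu We Th Fr Sa ┃e pipeline generat
        ┃ 1  2*  3  4  5  6┃                  
        ┃ 8  9 10 11 12 13 ┃┌────────────────┐
        ┃15 16* 17 18 19 20┃│   Overwrite?   │
        ┃22* 23 24 25 26 27┃│Unsaved changes │
        ┃29 30 31          ┃│ [OK]  Cancel   │
        ┃                  ┃└────────────────┘
        ┃                  ┃ta processing opti
        ┃                  ┃e system monitors 
        ┃                  ┃ch component valid
        ┃                  ┃e algorithm handle
        ┃                  ┃━━━━━━━━━━━━━━━━━━


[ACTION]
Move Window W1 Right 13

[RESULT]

                     ┏━━━━━━━━━━━━━━━━━━┓━━━━━
                     ┃ CalendarWidget   ┃     
                     ┠──────────────────┨─────
                     ┃    July 2030     ┃rdina
                     ┃Mo Tu We Th Fr Sa ┃nerat
                     ┃ 1  2*  3  4  5  6┃     
                     ┃ 8  9 10 11 12 13 ┃────┐
                     ┃15 16* 17 18 19 20┃?   │
                     ┃22* 23 24 25 26 27┃ges │
                     ┃29 30 31          ┃l   │
                     ┃                  ┃────┘
                     ┃                  ┃ opti
                     ┃                  ┃tors 
                     ┃                  ┃valid
                     ┃                  ┃andle
                     ┃                  ┃━━━━━


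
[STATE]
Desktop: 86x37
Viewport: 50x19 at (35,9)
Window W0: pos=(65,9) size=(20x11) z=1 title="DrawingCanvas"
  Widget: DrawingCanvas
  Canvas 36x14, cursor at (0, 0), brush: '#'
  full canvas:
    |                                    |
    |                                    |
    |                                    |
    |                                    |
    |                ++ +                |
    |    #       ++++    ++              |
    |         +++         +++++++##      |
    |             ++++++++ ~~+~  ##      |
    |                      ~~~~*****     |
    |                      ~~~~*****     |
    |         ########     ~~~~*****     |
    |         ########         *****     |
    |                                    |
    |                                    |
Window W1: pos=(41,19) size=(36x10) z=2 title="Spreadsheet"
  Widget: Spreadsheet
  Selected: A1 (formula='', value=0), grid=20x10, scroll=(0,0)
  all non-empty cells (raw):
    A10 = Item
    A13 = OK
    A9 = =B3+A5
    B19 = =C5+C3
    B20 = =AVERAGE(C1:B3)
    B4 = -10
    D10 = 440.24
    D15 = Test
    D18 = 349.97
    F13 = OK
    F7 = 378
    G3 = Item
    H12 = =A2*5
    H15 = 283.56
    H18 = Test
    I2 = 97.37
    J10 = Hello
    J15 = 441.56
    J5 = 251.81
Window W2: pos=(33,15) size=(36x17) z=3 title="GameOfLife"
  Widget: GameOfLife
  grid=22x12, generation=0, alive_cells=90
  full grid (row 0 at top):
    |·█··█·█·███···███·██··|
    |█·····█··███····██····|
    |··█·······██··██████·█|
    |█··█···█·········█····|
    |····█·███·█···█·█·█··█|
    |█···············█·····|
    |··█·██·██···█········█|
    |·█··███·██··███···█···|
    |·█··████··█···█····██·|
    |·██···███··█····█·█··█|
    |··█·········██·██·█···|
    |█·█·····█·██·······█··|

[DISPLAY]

                              ┏━━━━━━━━━━━━━━━━━━┓
                              ┃ DrawingCanvas    ┃
                              ┠──────────────────┨
                              ┃+                 ┃
                              ┃                  ┃
                              ┃                  ┃
━━━━━━━━━━━━━━━━━━━━━━━━━━━━━━━━━┓               ┃
GameOfLife                       ┃             ++┃
─────────────────────────────────┨ #       ++++  ┃
en: 0                            ┃      +++      ┃
█··█·█·███···███·██··            ┃━━━━━━━┓━━━━━━━┛
·····█··███····██····            ┃       ┃        
·█·······██··██████·█            ┃───────┨        
··█···█·········█····            ┃       ┃        
···█·███·█···█·█·█··█            ┃    D  ┃        
···············█·····            ┃-------┃        
·█·██·██···█········█            ┃0      ┃        
█··███·██··███···█···            ┃0      ┃        
█··████··█···█····██·            ┃0      ┃        


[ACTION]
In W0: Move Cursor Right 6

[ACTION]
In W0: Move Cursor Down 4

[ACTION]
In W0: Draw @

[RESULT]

                              ┏━━━━━━━━━━━━━━━━━━┓
                              ┃ DrawingCanvas    ┃
                              ┠──────────────────┨
                              ┃                  ┃
                              ┃                  ┃
                              ┃                  ┃
━━━━━━━━━━━━━━━━━━━━━━━━━━━━━━━━━┓               ┃
GameOfLife                       ┃   @         ++┃
─────────────────────────────────┨ #       ++++  ┃
en: 0                            ┃      +++      ┃
█··█·█·███···███·██··            ┃━━━━━━━┓━━━━━━━┛
·····█··███····██····            ┃       ┃        
·█·······██··██████·█            ┃───────┨        
··█···█·········█····            ┃       ┃        
···█·███·█···█·█·█··█            ┃    D  ┃        
···············█·····            ┃-------┃        
·█·██·██···█········█            ┃0      ┃        
█··███·██··███···█···            ┃0      ┃        
█··████··█···█····██·            ┃0      ┃        
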